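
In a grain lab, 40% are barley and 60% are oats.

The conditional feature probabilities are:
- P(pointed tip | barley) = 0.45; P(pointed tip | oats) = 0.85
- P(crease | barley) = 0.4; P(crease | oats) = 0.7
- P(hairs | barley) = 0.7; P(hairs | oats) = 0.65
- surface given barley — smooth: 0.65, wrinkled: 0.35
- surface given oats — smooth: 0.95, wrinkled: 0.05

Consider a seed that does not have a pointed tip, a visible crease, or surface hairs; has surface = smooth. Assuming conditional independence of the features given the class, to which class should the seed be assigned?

barley

barley: 0.4 × (1−0.45) × (1−0.4) × (1−0.7) × 0.65 = 0.02574
oats: 0.6 × (1−0.85) × (1−0.7) × (1−0.65) × 0.95 = 0.0089775
Highest score → barley.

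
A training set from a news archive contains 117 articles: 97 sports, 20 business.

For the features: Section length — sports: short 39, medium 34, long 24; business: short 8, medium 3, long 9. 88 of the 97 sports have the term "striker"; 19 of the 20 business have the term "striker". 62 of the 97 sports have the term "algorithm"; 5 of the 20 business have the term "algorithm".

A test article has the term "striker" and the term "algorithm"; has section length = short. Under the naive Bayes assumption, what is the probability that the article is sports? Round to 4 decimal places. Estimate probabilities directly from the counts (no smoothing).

sports: (97/117) × (39/97) × (88/97) × (62/97) ≈ 0.19329
business: (20/117) × (8/20) × (19/20) × (5/20) ≈ 0.0162393
P(sports | x) = 0.19329 / 0.2095293 ≈ 0.9225

0.9225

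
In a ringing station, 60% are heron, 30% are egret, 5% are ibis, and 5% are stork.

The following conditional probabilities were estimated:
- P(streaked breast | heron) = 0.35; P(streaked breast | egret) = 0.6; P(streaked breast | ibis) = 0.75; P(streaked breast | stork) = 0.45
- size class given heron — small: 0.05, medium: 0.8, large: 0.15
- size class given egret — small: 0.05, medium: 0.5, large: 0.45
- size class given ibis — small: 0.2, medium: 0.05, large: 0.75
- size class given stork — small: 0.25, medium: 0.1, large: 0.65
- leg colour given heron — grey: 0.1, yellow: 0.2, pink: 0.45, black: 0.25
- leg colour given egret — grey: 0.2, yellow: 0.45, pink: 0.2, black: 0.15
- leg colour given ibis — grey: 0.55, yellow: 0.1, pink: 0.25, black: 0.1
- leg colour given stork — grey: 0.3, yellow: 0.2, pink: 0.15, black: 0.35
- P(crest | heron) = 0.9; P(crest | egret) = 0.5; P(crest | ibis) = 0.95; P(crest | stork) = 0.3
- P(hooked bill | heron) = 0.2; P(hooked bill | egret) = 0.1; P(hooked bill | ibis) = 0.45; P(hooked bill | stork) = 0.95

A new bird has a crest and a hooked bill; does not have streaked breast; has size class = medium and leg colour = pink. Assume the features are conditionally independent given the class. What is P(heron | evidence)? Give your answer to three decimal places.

0.970

heron: 0.6 × (1−0.35) × 0.8 × 0.45 × 0.9 × 0.2 = 0.025272
egret: 0.3 × (1−0.6) × 0.5 × 0.2 × 0.5 × 0.1 = 0.0006
ibis: 0.05 × (1−0.75) × 0.05 × 0.25 × 0.95 × 0.45 = 0.000066796875
stork: 0.05 × (1−0.45) × 0.1 × 0.15 × 0.3 × 0.95 = 0.0001175625
P(heron | x) = 0.025272 / 0.026056359375 ≈ 0.970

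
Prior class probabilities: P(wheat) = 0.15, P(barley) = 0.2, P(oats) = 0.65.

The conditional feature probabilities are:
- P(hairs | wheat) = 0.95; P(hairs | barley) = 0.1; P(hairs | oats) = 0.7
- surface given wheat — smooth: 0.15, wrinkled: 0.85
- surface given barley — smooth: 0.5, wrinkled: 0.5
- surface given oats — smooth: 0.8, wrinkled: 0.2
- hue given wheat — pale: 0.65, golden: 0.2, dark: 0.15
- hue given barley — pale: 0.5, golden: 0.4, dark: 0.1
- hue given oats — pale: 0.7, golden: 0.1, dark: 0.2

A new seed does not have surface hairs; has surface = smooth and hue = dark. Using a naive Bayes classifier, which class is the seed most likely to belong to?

wheat: 0.15 × (1−0.95) × 0.15 × 0.15 = 0.00016875
barley: 0.2 × (1−0.1) × 0.5 × 0.1 = 0.009
oats: 0.65 × (1−0.7) × 0.8 × 0.2 = 0.0312
Highest score → oats.

oats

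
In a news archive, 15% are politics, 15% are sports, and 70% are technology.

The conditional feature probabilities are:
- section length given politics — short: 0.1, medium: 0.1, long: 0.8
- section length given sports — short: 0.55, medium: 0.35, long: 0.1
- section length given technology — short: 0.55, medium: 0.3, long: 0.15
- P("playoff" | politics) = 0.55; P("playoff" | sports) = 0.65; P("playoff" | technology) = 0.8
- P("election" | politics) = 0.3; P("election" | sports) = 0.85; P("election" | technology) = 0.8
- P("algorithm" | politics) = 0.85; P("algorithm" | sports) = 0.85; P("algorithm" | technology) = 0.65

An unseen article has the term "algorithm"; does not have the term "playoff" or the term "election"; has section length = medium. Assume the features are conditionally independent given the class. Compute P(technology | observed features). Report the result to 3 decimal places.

politics: 0.15 × 0.1 × (1−0.55) × (1−0.3) × 0.85 = 0.00401625
sports: 0.15 × 0.35 × (1−0.65) × (1−0.85) × 0.85 = 0.0023428125
technology: 0.7 × 0.3 × (1−0.8) × (1−0.8) × 0.65 = 0.00546
P(technology | x) = 0.00546 / 0.0118190625 ≈ 0.462

0.462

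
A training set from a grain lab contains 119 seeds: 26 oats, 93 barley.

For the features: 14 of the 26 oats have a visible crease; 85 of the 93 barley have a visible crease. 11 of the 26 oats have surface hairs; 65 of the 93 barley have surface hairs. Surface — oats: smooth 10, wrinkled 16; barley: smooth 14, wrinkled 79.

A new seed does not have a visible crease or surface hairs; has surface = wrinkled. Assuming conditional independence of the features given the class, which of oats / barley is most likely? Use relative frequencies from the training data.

oats: (26/119) × (12/26) × (15/26) × (16/26) ≈ 0.0358013
barley: (93/119) × (8/93) × (28/93) × (79/93) ≈ 0.0171934
Highest score → oats.

oats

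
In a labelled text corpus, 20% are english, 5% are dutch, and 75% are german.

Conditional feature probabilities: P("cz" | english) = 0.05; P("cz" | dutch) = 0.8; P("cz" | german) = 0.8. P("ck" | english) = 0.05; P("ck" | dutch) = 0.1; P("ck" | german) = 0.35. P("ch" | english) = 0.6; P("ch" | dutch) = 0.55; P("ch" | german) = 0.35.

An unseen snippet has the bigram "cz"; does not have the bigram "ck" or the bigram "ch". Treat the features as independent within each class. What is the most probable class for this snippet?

german

english: 0.2 × 0.05 × (1−0.05) × (1−0.6) = 0.0038
dutch: 0.05 × 0.8 × (1−0.1) × (1−0.55) = 0.0162
german: 0.75 × 0.8 × (1−0.35) × (1−0.35) = 0.2535
Highest score → german.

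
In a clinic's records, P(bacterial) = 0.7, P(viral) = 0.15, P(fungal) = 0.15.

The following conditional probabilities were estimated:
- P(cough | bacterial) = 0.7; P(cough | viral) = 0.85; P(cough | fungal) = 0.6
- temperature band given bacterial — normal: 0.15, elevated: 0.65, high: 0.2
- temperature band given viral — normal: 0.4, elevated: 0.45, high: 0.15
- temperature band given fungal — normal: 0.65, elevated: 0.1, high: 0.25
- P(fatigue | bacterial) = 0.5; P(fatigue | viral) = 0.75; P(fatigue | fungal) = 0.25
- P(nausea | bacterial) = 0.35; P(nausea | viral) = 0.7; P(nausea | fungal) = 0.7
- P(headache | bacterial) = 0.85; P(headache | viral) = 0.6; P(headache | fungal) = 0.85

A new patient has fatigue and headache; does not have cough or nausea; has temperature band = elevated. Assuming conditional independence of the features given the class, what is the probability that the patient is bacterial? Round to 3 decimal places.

0.956

bacterial: 0.7 × (1−0.7) × 0.65 × 0.5 × (1−0.35) × 0.85 = 0.037708125
viral: 0.15 × (1−0.85) × 0.45 × 0.75 × (1−0.7) × 0.6 = 0.001366875
fungal: 0.15 × (1−0.6) × 0.1 × 0.25 × (1−0.7) × 0.85 = 0.0003825
P(bacterial | x) = 0.037708125 / 0.0394575 ≈ 0.956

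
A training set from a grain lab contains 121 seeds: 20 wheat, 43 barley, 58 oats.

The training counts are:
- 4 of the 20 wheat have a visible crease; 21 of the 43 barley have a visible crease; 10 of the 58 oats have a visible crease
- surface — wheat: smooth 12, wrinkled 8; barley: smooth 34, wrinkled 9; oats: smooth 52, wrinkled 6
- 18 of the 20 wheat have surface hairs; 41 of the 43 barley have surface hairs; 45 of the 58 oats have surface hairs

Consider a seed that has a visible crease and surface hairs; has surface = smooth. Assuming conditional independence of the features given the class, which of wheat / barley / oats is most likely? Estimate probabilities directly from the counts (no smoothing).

barley

wheat: (20/121) × (4/20) × (12/20) × (18/20) ≈ 0.0178512
barley: (43/121) × (21/43) × (34/43) × (41/43) ≈ 0.130846
oats: (58/121) × (10/58) × (52/58) × (45/58) ≈ 0.0574876
Highest score → barley.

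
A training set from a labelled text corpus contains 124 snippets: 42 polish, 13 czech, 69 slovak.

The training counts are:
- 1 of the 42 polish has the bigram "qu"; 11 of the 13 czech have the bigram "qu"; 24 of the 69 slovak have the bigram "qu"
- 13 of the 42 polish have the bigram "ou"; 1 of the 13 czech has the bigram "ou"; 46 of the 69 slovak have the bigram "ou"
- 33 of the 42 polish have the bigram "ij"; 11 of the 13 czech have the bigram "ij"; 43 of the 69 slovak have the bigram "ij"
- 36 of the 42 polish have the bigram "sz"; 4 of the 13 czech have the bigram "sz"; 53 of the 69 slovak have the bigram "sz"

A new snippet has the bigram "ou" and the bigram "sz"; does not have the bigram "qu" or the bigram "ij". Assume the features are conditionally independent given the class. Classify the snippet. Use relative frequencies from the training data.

slovak

polish: (42/124) × (41/42) × (13/42) × (9/42) × (36/42) ≈ 0.0187976
czech: (13/124) × (2/13) × (1/13) × (2/13) × (4/13) ≈ 0.0000587311
slovak: (69/124) × (45/69) × (46/69) × (26/69) × (53/69) ≈ 0.0700246
Highest score → slovak.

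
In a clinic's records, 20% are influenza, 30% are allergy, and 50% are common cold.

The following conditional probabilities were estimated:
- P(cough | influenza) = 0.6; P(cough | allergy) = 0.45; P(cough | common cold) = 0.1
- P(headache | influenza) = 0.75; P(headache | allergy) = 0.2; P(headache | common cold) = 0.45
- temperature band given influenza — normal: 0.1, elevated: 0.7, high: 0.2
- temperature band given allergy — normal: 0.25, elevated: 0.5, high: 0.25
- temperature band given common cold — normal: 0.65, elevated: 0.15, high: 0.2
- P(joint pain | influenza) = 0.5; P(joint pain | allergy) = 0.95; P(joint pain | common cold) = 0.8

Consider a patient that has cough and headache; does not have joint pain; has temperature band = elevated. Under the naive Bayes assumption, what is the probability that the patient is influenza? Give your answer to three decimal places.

influenza: 0.2 × 0.6 × 0.75 × 0.7 × (1−0.5) = 0.0315
allergy: 0.3 × 0.45 × 0.2 × 0.5 × (1−0.95) = 0.000675
common cold: 0.5 × 0.1 × 0.45 × 0.15 × (1−0.8) = 0.000675
P(influenza | x) = 0.0315 / 0.03285 ≈ 0.959

0.959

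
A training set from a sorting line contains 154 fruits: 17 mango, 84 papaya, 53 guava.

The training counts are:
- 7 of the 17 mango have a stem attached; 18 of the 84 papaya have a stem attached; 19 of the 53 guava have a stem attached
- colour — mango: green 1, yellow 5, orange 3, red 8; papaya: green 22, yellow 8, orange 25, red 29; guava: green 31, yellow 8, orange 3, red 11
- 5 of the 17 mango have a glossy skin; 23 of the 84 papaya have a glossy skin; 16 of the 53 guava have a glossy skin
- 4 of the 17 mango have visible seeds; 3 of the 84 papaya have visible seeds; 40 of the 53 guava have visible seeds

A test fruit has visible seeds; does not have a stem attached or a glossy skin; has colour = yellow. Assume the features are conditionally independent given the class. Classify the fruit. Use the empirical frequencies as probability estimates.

mango: (17/154) × (10/17) × (5/17) × (12/17) × (4/17) ≈ 0.00317208
papaya: (84/154) × (66/84) × (8/84) × (61/84) × (3/84) ≈ 0.00105859
guava: (53/154) × (34/53) × (8/53) × (37/53) × (40/53) ≈ 0.0175583
Highest score → guava.

guava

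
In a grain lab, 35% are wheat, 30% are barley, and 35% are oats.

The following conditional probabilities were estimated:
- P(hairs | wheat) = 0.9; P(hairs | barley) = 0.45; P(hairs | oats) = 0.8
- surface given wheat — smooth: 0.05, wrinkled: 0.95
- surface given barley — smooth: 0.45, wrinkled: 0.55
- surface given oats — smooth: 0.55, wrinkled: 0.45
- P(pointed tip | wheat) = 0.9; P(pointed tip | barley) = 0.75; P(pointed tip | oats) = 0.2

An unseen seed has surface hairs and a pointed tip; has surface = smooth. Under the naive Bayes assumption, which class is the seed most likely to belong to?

barley

wheat: 0.35 × 0.9 × 0.05 × 0.9 = 0.014175
barley: 0.3 × 0.45 × 0.45 × 0.75 = 0.0455625
oats: 0.35 × 0.8 × 0.55 × 0.2 = 0.0308
Highest score → barley.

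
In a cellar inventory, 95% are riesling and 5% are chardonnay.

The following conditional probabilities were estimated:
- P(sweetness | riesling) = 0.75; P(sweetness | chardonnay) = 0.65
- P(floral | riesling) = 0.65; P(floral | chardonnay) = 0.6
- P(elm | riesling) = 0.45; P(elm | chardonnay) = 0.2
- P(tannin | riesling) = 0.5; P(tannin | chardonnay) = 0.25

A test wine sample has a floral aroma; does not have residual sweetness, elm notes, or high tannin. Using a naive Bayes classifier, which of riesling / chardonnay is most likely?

riesling

riesling: 0.95 × (1−0.75) × 0.65 × (1−0.45) × (1−0.5) = 0.042453125
chardonnay: 0.05 × (1−0.65) × 0.6 × (1−0.2) × (1−0.25) = 0.0063
Highest score → riesling.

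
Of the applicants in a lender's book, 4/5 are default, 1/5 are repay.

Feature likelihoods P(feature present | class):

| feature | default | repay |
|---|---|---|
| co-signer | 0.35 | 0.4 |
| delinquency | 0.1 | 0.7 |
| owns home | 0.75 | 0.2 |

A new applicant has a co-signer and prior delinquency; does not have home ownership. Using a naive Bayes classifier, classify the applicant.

repay

default: 0.8 × 0.35 × 0.1 × (1−0.75) = 0.007
repay: 0.2 × 0.4 × 0.7 × (1−0.2) = 0.0448
Highest score → repay.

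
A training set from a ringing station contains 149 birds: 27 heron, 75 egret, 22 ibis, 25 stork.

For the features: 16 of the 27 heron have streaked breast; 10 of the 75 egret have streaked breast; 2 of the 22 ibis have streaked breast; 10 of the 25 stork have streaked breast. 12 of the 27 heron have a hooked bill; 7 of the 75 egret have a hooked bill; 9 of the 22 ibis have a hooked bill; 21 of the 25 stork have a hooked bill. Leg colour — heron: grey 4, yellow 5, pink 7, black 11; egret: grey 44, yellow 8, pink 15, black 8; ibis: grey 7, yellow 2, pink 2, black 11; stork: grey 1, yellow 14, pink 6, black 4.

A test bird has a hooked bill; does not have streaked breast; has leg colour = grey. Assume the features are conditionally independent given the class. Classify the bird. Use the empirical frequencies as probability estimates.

heron: (27/149) × (11/27) × (12/27) × (4/27) ≈ 0.00486094
egret: (75/149) × (65/75) × (7/75) × (44/75) ≈ 0.0238867
ibis: (22/149) × (20/22) × (9/22) × (7/22) ≈ 0.0174719
stork: (25/149) × (15/25) × (21/25) × (1/25) ≈ 0.00338255
Highest score → egret.

egret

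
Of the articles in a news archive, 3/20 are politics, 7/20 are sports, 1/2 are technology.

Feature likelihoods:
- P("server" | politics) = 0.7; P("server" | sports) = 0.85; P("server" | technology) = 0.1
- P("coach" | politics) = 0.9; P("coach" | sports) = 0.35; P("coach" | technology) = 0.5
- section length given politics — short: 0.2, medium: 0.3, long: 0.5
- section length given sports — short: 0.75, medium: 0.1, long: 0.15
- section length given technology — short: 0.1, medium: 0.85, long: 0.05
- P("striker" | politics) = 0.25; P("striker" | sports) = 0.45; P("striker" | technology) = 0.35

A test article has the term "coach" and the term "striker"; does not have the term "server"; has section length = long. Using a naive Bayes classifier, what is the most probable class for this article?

politics: 0.15 × (1−0.7) × 0.9 × 0.5 × 0.25 = 0.0050625
sports: 0.35 × (1−0.85) × 0.35 × 0.15 × 0.45 = 0.0012403125
technology: 0.5 × (1−0.1) × 0.5 × 0.05 × 0.35 = 0.0039375
Highest score → politics.

politics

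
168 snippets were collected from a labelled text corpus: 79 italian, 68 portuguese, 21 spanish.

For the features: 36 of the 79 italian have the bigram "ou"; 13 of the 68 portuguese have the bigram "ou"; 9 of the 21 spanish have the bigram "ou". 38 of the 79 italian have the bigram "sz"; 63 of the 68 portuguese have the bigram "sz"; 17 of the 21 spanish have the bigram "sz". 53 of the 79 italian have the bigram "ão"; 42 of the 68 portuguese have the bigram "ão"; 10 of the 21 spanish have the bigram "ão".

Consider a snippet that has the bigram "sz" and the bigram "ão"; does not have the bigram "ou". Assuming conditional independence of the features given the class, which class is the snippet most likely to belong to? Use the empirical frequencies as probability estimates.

portuguese

italian: (79/168) × (43/79) × (38/79) × (53/79) ≈ 0.082597
portuguese: (68/168) × (55/68) × (63/68) × (42/68) ≈ 0.187338
spanish: (21/168) × (12/21) × (17/21) × (10/21) ≈ 0.0275348
Highest score → portuguese.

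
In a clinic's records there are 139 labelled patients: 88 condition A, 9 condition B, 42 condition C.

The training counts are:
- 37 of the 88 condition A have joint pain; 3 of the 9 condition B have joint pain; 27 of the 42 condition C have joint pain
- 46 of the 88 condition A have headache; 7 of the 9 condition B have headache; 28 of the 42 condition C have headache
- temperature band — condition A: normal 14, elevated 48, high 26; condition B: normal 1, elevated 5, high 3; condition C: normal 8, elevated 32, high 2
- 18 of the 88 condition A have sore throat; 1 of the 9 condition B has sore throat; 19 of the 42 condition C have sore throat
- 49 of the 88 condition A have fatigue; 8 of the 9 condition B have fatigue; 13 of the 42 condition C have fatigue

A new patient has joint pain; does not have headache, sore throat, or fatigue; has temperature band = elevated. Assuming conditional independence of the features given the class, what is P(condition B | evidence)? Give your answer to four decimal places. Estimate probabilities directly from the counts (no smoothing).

0.0061

condition A: (88/139) × (37/88) × (42/88) × (48/88) × (70/88) × (39/88) ≈ 0.0244292
condition B: (9/139) × (3/9) × (2/9) × (5/9) × (8/9) × (1/9) ≈ 0.000263164
condition C: (42/139) × (27/42) × (14/42) × (32/42) × (23/42) × (29/42) ≈ 0.0186533
P(condition B | x) = 0.000263164 / 0.043345664 ≈ 0.0061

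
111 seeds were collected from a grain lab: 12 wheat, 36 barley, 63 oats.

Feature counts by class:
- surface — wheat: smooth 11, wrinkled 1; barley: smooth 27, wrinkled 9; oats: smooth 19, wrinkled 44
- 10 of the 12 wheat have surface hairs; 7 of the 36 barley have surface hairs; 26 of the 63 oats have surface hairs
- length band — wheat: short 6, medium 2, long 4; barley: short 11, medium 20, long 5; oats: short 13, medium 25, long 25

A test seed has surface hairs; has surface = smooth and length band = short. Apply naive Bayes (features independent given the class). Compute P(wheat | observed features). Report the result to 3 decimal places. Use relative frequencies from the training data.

0.587

wheat: (12/111) × (11/12) × (10/12) × (6/12) ≈ 0.0412913
barley: (36/111) × (27/36) × (7/36) × (11/36) ≈ 0.014452
oats: (63/111) × (19/63) × (26/63) × (13/63) ≈ 0.0145769
P(wheat | x) = 0.0412913 / 0.0703202 ≈ 0.587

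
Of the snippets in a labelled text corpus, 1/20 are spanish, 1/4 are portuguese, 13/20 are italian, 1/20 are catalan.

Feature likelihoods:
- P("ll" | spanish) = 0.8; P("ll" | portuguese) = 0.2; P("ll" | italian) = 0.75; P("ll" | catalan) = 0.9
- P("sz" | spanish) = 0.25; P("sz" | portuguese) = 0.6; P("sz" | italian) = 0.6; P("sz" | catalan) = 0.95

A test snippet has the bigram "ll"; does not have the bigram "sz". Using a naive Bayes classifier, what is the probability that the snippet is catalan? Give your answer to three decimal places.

0.009

spanish: 0.05 × 0.8 × (1−0.25) = 0.03
portuguese: 0.25 × 0.2 × (1−0.6) = 0.02
italian: 0.65 × 0.75 × (1−0.6) = 0.195
catalan: 0.05 × 0.9 × (1−0.95) = 0.00225
P(catalan | x) = 0.00225 / 0.24725 ≈ 0.009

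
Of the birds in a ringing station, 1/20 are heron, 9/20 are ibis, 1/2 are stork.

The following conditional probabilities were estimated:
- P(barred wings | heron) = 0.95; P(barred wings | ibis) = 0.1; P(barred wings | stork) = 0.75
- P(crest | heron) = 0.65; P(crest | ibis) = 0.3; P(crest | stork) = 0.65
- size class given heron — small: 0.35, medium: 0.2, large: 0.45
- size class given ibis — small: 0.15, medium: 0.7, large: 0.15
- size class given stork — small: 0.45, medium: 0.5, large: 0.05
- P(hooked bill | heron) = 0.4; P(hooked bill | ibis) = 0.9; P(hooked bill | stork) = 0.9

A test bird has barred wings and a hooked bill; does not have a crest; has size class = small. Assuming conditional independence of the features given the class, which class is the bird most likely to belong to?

stork

heron: 0.05 × 0.95 × (1−0.65) × 0.35 × 0.4 = 0.0023275
ibis: 0.45 × 0.1 × (1−0.3) × 0.15 × 0.9 = 0.0042525
stork: 0.5 × 0.75 × (1−0.65) × 0.45 × 0.9 = 0.05315625
Highest score → stork.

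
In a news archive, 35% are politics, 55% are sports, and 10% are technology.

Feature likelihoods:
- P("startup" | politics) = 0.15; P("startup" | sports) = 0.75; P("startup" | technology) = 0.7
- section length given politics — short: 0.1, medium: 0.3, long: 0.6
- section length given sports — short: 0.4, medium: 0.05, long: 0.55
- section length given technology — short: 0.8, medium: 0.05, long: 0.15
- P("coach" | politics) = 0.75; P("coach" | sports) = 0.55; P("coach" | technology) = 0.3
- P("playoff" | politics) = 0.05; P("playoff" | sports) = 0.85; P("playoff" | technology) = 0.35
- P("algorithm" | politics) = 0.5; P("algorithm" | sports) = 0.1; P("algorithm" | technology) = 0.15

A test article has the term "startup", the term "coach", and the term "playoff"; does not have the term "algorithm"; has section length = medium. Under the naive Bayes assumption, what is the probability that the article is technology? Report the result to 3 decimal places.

0.034

politics: 0.35 × 0.15 × 0.3 × 0.75 × 0.05 × (1−0.5) = 0.0002953125
sports: 0.55 × 0.75 × 0.05 × 0.55 × 0.85 × (1−0.1) = 0.00867796875
technology: 0.1 × 0.7 × 0.05 × 0.3 × 0.35 × (1−0.15) = 0.000312375
P(technology | x) = 0.000312375 / 0.00928565625 ≈ 0.034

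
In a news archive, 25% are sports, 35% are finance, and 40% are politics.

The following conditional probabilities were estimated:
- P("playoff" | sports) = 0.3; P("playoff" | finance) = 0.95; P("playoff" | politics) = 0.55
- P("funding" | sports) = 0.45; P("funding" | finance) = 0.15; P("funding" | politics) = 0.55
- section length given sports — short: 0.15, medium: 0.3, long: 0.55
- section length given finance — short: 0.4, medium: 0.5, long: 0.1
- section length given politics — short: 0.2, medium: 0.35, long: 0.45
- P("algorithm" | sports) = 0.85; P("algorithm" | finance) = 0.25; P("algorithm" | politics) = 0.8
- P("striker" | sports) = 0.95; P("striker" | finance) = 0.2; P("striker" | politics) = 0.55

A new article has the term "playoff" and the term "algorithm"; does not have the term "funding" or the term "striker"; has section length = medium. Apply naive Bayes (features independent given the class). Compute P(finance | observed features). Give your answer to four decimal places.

0.6849

sports: 0.25 × 0.3 × (1−0.45) × 0.3 × 0.85 × (1−0.95) = 0.0005259375
finance: 0.35 × 0.95 × (1−0.15) × 0.5 × 0.25 × (1−0.2) = 0.0282625
politics: 0.4 × 0.55 × (1−0.55) × 0.35 × 0.8 × (1−0.55) = 0.012474
P(finance | x) = 0.0282625 / 0.0412624375 ≈ 0.6849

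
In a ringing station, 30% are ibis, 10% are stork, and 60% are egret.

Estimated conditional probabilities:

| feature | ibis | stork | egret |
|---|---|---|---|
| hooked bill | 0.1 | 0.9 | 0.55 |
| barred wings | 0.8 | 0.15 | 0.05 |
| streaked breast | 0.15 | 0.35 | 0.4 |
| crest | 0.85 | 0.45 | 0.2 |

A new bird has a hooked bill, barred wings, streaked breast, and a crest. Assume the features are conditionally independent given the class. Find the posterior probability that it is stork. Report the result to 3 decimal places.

ibis: 0.3 × 0.1 × 0.8 × 0.15 × 0.85 = 0.00306
stork: 0.1 × 0.9 × 0.15 × 0.35 × 0.45 = 0.00212625
egret: 0.6 × 0.55 × 0.05 × 0.4 × 0.2 = 0.00132
P(stork | x) = 0.00212625 / 0.00650625 ≈ 0.327

0.327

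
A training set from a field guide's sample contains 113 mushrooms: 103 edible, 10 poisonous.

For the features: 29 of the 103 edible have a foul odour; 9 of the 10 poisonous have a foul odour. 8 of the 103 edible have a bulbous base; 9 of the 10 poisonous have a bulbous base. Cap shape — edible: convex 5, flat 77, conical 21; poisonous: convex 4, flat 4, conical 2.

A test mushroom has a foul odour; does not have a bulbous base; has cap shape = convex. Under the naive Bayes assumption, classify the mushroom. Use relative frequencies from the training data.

edible: (103/113) × (29/103) × (95/103) × (5/103) ≈ 0.0114905
poisonous: (10/113) × (9/10) × (1/10) × (4/10) ≈ 0.00318584
Highest score → edible.

edible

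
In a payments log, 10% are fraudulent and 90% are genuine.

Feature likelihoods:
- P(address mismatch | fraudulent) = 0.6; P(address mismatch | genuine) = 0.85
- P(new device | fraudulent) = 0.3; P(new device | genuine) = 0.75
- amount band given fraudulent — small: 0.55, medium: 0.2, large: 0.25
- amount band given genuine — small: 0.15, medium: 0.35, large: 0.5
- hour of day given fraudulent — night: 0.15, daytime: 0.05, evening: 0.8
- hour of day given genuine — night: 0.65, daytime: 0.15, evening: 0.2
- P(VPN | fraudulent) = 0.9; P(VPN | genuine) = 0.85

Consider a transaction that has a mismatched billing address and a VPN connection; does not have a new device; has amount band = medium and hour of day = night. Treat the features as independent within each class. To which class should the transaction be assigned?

fraudulent: 0.1 × 0.6 × (1−0.3) × 0.2 × 0.15 × 0.9 = 0.001134
genuine: 0.9 × 0.85 × (1−0.75) × 0.35 × 0.65 × 0.85 = 0.03698296875
Highest score → genuine.

genuine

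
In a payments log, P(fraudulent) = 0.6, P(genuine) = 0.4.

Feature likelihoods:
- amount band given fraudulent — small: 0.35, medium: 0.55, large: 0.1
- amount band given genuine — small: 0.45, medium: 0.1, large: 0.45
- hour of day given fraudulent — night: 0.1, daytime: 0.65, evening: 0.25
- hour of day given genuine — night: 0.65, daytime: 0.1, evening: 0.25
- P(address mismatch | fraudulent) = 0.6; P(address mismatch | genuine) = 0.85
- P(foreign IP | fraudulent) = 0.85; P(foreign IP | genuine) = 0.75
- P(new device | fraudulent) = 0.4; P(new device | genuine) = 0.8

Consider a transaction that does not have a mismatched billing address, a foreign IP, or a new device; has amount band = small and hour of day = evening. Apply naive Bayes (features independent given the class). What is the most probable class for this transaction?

fraudulent: 0.6 × 0.35 × 0.25 × (1−0.6) × (1−0.85) × (1−0.4) = 0.00189
genuine: 0.4 × 0.45 × 0.25 × (1−0.85) × (1−0.75) × (1−0.8) = 0.0003375
Highest score → fraudulent.

fraudulent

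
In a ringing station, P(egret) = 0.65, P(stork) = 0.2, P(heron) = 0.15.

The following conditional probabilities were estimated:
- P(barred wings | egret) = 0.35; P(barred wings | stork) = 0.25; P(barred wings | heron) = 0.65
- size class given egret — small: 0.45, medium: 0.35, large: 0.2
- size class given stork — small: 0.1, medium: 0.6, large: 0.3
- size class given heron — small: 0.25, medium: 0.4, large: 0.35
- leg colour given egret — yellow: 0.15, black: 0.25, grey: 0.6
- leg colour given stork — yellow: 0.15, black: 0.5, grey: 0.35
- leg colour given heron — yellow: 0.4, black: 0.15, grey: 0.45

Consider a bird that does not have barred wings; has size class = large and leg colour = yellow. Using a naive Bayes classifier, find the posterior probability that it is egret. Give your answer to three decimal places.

egret: 0.65 × (1−0.35) × 0.2 × 0.15 = 0.012675
stork: 0.2 × (1−0.25) × 0.3 × 0.15 = 0.00675
heron: 0.15 × (1−0.65) × 0.35 × 0.4 = 0.00735
P(egret | x) = 0.012675 / 0.026775 ≈ 0.473

0.473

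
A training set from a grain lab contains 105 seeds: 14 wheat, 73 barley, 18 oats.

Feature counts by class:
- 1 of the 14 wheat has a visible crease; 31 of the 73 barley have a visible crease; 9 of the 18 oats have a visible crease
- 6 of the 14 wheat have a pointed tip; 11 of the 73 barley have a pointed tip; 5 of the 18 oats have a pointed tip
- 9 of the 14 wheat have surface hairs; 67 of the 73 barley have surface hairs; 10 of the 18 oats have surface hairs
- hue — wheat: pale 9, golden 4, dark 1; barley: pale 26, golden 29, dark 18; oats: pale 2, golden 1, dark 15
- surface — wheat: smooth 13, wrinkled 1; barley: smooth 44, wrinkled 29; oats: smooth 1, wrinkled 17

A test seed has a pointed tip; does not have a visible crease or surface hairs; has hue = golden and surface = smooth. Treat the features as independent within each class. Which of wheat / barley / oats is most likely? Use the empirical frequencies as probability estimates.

wheat: (14/105) × (13/14) × (6/14) × (5/14) × (4/14) × (13/14) ≈ 0.00502767
barley: (73/105) × (42/73) × (11/73) × (6/73) × (29/73) × (44/73) ≈ 0.00118621
oats: (18/105) × (9/18) × (5/18) × (8/18) × (1/18) × (1/18) ≈ 0.0000326605
Highest score → wheat.

wheat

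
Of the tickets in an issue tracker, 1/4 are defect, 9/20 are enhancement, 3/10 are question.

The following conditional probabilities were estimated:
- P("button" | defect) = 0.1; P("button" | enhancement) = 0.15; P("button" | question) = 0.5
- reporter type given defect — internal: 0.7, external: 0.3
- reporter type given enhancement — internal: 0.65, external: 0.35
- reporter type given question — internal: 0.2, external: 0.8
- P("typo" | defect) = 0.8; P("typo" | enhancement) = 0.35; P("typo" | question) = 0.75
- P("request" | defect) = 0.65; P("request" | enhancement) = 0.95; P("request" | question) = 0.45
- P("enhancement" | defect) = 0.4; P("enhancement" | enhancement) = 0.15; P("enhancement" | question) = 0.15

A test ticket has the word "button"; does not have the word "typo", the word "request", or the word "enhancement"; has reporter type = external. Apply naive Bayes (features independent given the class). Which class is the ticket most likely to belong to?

question

defect: 0.25 × 0.1 × 0.3 × (1−0.8) × (1−0.65) × (1−0.4) = 0.000315
enhancement: 0.45 × 0.15 × 0.35 × (1−0.35) × (1−0.95) × (1−0.15) = 0.000652640625
question: 0.3 × 0.5 × 0.8 × (1−0.75) × (1−0.45) × (1−0.15) = 0.014025
Highest score → question.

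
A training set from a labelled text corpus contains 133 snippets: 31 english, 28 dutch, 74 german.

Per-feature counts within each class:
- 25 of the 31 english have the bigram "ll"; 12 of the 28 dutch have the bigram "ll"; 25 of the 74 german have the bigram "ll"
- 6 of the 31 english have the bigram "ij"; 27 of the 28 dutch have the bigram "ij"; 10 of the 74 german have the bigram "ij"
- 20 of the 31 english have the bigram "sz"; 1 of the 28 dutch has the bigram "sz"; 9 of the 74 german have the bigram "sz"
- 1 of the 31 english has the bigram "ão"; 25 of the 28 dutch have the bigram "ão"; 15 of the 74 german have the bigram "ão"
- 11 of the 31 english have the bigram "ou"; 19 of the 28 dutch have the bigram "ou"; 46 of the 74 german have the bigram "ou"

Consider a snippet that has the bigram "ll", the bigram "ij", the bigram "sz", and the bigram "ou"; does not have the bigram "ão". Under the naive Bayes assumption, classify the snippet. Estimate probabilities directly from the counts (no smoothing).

english: (31/133) × (25/31) × (6/31) × (20/31) × (30/31) × (11/31) ≈ 0.00806003
dutch: (28/133) × (12/28) × (27/28) × (1/28) × (3/28) × (19/28) ≈ 0.00022591
german: (74/133) × (25/74) × (10/74) × (9/74) × (59/74) × (46/74) ≈ 0.00153114
Highest score → english.

english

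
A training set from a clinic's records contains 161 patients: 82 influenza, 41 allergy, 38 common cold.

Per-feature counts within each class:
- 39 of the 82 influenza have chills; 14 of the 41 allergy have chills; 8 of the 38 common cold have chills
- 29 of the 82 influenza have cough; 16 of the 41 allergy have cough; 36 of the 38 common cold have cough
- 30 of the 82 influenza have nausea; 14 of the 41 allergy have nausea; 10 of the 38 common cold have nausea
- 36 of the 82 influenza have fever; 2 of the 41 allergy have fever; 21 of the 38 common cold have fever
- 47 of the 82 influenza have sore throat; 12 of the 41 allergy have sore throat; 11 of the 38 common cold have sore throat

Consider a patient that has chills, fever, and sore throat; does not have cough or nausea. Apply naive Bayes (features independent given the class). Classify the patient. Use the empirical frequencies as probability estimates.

influenza

influenza: (82/161) × (39/82) × (53/82) × (52/82) × (36/82) × (47/82) ≈ 0.0249841
allergy: (41/161) × (14/41) × (25/41) × (27/41) × (2/41) × (12/41) ≈ 0.000498519
common cold: (38/161) × (8/38) × (2/38) × (28/38) × (21/38) × (11/38) ≈ 0.000308269
Highest score → influenza.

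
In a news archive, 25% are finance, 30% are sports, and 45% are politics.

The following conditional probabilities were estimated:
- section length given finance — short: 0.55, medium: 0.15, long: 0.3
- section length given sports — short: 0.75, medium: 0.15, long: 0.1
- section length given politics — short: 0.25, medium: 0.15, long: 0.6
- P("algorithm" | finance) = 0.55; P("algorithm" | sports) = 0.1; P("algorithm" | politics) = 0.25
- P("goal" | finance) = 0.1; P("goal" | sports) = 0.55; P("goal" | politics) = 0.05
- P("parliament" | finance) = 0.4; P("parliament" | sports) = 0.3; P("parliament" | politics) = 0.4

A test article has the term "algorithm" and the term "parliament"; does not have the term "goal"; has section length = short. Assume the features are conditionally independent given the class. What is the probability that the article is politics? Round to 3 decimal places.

0.261

finance: 0.25 × 0.55 × 0.55 × (1−0.1) × 0.4 = 0.027225
sports: 0.3 × 0.75 × 0.1 × (1−0.55) × 0.3 = 0.0030375
politics: 0.45 × 0.25 × 0.25 × (1−0.05) × 0.4 = 0.0106875
P(politics | x) = 0.0106875 / 0.04095 ≈ 0.261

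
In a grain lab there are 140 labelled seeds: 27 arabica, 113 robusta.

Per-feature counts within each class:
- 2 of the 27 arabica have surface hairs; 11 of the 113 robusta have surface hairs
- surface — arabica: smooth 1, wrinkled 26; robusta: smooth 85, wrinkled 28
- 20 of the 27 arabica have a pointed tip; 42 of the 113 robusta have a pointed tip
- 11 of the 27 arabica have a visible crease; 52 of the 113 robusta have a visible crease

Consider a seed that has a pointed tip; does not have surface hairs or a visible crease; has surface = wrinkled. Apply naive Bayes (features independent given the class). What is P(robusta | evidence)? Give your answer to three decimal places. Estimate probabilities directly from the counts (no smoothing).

arabica: (27/140) × (25/27) × (26/27) × (20/27) × (16/27) ≈ 0.0754821
robusta: (113/140) × (102/113) × (28/113) × (42/113) × (61/113) ≈ 0.0362221
P(robusta | x) = 0.0362221 / 0.1117042 ≈ 0.324

0.324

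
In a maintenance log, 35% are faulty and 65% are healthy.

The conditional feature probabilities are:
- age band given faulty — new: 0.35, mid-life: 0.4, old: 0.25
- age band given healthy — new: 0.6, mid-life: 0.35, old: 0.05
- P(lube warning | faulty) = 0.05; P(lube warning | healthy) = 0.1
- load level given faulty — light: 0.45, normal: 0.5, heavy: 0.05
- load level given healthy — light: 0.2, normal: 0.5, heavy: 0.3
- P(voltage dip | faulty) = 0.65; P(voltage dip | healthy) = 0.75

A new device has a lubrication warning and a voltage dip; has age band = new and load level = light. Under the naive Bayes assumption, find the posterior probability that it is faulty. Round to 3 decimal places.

0.234

faulty: 0.35 × 0.35 × 0.05 × 0.45 × 0.65 = 0.0017915625
healthy: 0.65 × 0.6 × 0.1 × 0.2 × 0.75 = 0.00585
P(faulty | x) = 0.0017915625 / 0.0076415625 ≈ 0.234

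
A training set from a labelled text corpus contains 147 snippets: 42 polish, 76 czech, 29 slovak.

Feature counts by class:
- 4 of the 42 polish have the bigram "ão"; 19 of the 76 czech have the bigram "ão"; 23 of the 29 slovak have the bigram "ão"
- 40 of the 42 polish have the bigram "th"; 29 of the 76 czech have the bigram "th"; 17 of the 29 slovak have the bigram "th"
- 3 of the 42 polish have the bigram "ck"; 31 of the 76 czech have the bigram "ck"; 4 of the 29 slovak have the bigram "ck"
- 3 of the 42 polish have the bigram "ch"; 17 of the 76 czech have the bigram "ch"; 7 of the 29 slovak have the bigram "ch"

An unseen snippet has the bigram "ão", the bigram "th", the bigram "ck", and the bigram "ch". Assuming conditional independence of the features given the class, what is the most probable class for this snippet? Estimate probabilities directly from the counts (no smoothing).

czech

polish: (42/147) × (4/42) × (40/42) × (3/42) × (3/42) ≈ 0.00013222
czech: (76/147) × (19/76) × (29/76) × (31/76) × (17/76) ≈ 0.00449991
slovak: (29/147) × (23/29) × (17/29) × (4/29) × (7/29) ≈ 0.00305368
Highest score → czech.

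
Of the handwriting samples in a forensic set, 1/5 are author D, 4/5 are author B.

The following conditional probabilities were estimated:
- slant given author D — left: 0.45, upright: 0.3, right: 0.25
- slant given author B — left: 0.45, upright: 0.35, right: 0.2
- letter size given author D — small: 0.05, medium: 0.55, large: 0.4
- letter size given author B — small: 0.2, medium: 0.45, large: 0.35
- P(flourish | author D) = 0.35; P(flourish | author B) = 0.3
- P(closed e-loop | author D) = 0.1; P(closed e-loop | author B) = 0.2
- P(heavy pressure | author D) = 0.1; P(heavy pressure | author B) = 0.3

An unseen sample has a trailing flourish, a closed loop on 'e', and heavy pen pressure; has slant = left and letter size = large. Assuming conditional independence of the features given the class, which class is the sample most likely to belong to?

author B

author D: 0.2 × 0.45 × 0.4 × 0.35 × 0.1 × 0.1 = 0.000126
author B: 0.8 × 0.45 × 0.35 × 0.3 × 0.2 × 0.3 = 0.002268
Highest score → author B.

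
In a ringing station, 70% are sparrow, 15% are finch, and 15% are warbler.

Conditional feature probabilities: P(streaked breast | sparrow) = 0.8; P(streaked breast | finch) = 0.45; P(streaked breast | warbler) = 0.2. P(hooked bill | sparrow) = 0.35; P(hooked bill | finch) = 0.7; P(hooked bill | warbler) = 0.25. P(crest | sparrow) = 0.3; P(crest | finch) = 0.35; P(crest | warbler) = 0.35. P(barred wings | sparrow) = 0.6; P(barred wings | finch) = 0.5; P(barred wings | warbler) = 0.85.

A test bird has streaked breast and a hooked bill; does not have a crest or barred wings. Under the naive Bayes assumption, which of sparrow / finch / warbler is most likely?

sparrow: 0.7 × 0.8 × 0.35 × (1−0.3) × (1−0.6) = 0.05488
finch: 0.15 × 0.45 × 0.7 × (1−0.35) × (1−0.5) = 0.01535625
warbler: 0.15 × 0.2 × 0.25 × (1−0.35) × (1−0.85) = 0.00073125
Highest score → sparrow.

sparrow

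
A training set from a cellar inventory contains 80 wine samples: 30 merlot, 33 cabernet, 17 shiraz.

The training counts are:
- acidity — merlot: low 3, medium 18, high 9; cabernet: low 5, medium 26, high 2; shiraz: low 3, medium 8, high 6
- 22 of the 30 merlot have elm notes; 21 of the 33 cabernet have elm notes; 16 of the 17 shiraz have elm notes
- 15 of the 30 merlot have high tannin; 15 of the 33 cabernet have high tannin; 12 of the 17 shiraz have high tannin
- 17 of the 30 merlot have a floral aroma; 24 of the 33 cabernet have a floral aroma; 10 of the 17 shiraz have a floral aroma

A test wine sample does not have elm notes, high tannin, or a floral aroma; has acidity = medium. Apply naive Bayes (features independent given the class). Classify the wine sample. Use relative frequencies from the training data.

cabernet

merlot: (30/80) × (18/30) × (8/30) × (15/30) × (13/30) = 0.013
cabernet: (33/80) × (26/33) × (12/33) × (18/33) × (9/33) ≈ 0.0175808
shiraz: (17/80) × (8/17) × (1/17) × (5/17) × (7/17) ≈ 0.000712396
Highest score → cabernet.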